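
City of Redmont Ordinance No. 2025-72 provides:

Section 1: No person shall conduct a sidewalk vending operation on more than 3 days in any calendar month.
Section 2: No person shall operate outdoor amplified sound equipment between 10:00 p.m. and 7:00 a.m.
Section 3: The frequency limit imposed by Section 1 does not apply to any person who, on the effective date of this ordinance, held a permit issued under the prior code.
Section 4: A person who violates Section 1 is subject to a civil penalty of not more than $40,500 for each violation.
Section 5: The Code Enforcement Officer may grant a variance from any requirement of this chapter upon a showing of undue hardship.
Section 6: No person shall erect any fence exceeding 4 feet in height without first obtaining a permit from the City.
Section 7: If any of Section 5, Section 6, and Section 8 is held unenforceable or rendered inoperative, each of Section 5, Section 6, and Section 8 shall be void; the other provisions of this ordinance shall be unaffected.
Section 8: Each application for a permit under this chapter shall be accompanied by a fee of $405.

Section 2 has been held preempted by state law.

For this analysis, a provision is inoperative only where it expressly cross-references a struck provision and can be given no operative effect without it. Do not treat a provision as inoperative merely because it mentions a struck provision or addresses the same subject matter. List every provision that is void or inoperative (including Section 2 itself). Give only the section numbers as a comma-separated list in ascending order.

Section 2 is struck. No other provision's operative terms depend on Section 2. Section 7 ties Section 5, Section 6, and Section 8 together, but none of those is affected here; the remaining provisions continue in force under Section 7. That leaves Section 1, Section 3, Section 4, Section 5, Section 6, Section 7, and Section 8 in effect.

2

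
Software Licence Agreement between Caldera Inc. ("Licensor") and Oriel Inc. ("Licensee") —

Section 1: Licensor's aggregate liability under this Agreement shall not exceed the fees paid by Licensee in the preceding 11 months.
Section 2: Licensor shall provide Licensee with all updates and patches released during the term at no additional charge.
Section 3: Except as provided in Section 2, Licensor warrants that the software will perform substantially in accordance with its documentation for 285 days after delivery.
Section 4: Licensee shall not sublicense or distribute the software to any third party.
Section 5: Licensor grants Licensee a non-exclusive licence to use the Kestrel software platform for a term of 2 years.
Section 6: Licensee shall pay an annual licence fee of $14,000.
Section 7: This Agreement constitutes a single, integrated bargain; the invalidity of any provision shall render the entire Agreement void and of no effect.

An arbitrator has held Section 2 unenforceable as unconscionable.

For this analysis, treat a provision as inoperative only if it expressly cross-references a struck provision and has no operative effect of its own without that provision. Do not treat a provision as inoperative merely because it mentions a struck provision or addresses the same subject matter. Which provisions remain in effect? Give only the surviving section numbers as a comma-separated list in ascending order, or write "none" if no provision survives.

Section 2 is struck. Nothing else in the Agreement is defined by reference to Section 2. Section 7 provides that the Agreement is not severable, so the invalidity of any one provision voids the entire Agreement. No provision of the Agreement survives.

none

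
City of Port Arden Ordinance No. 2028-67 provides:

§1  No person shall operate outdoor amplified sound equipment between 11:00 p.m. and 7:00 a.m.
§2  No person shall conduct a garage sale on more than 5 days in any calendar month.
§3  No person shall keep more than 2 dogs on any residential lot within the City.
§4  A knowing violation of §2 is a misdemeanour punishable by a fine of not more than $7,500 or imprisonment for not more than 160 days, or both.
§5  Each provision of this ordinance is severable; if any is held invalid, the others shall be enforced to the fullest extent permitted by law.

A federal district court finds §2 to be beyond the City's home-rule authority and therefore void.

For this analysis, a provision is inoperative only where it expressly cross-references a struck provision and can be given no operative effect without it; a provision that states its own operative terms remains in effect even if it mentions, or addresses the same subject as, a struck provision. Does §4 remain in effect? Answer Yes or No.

No

§2 is struck. §4 merely fixes the criminal penalty for violating §2; with §2 gone it has nothing to operate on and falls away. Under the severability clause in §5, the remaining provisions continue in force. That leaves §1, §3, and §5 in effect. §4 is among the inoperative provisions, so the answer is no.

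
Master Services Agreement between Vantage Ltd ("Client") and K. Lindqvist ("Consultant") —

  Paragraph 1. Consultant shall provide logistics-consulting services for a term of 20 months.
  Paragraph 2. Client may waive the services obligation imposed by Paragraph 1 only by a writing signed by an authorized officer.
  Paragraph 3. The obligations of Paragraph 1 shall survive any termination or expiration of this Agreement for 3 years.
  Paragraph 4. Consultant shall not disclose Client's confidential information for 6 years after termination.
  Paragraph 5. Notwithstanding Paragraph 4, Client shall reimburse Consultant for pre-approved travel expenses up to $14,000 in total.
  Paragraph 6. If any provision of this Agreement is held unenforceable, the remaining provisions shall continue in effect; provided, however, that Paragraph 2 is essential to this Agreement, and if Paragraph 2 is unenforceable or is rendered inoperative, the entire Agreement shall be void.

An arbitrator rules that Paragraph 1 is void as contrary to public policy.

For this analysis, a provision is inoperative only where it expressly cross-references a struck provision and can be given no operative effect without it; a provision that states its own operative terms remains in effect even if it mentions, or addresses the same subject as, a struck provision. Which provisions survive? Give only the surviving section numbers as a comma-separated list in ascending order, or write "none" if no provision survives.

Paragraph 1 is struck. Paragraph 2 operates only by reference to Paragraph 1, so it falls with Paragraph 1. Paragraph 3 operates only by reference to Paragraph 1, so it falls with Paragraph 1. Paragraph 6 makes Paragraph 2 an essential term, and Paragraph 2 has been rendered inoperative by the cascade; under Paragraph 6, the entire Agreement is therefore void. No provision of the Agreement survives.

none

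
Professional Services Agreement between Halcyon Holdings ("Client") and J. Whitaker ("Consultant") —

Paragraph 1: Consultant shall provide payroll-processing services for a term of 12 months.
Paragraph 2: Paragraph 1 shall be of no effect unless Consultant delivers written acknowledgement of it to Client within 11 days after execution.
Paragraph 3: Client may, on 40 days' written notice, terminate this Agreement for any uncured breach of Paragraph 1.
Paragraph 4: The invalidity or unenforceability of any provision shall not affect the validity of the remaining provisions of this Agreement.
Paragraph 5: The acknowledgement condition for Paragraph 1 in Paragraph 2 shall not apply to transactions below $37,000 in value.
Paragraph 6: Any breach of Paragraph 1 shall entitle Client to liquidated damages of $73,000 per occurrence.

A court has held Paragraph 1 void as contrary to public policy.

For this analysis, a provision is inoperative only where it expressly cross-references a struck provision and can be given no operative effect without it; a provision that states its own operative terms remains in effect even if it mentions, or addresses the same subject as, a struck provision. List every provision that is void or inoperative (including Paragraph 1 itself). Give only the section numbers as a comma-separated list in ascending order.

1, 2, 3, 5, 6

Paragraph 1 is struck. Paragraph 2 operates only by reference to Paragraph 1, so it falls with Paragraph 1. Paragraph 3 has no operative effect of its own apart from Paragraph 1 and is therefore inoperative. Paragraph 6 operates only by reference to Paragraph 1, so it falls with Paragraph 1. Paragraph 5 operates only by reference to Paragraph 2, so it falls with Paragraph 2. Paragraph 4 is a severability clause and preserves every provision that can still be given independent effect. Only Paragraph 4 remains in effect.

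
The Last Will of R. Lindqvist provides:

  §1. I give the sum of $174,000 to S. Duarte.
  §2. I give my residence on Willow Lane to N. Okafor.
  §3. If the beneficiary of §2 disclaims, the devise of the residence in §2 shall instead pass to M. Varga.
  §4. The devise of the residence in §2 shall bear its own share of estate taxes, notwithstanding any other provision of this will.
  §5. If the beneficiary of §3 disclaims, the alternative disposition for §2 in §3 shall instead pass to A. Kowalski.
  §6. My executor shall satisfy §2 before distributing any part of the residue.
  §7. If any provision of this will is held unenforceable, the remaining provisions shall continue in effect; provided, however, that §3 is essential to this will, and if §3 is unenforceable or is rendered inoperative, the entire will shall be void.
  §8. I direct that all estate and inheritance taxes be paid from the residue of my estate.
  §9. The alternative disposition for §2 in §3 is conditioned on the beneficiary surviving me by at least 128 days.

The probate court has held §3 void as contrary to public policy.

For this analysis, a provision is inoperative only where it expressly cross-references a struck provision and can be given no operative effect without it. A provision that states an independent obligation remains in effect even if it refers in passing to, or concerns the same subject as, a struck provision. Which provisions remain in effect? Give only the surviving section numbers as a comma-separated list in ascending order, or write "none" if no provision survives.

none

§3 is struck. §5 has no operative effect of its own apart from §3 and is therefore inoperative. The only function of §9 is the survivorship condition on §3, so it cannot stand once §3 is removed. §7 makes §3 an essential term, and §3 is the provision held invalid; under §7, the entire will is therefore void. No provision of the will survives.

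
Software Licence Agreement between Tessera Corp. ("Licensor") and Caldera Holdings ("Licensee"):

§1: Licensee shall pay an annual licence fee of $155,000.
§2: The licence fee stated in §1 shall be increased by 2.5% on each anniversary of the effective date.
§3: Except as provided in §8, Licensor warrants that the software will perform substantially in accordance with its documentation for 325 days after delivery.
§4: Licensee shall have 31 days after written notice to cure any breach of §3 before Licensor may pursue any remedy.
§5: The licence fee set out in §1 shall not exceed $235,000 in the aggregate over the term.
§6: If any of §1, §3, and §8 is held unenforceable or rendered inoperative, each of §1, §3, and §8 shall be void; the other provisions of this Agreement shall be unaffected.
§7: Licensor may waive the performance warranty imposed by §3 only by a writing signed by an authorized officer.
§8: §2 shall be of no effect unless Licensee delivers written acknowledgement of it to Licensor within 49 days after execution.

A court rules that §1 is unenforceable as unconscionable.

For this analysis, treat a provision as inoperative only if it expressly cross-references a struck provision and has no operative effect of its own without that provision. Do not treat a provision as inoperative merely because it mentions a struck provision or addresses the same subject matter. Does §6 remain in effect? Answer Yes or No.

Yes

§1 is struck. The whole of §2 is the escalation of the licence fee, defined by reference to §1, so §2 cannot stand once §1 is removed. §5 has no operative effect of its own apart from §1 and is therefore inoperative. The only function of §8 is the acknowledgement condition for §2, so it cannot stand once §2 is removed. §6 declares §1, §3, and §8 mutually dependent; since one of them has fallen, all of them are of no effect. That brings down §3 as well. §4 and §7 in turn depend solely on a provision now struck and likewise fall. The remainder continues in force under §6. Only §6 remains in effect. §6 is among the surviving provisions, so the answer is yes.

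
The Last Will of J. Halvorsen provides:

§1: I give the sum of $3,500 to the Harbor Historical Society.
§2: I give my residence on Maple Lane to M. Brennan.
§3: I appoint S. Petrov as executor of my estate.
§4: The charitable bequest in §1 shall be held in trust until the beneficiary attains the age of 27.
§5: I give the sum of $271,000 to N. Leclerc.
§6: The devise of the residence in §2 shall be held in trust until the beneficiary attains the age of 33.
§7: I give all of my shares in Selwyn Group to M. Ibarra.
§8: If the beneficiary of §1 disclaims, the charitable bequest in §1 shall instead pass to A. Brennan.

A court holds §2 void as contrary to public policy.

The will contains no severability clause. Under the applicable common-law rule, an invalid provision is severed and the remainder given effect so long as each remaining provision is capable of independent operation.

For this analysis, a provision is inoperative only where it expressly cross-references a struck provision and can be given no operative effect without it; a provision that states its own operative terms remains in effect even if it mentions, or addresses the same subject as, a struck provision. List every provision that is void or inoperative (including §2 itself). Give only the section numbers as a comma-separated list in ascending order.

2, 6

§2 is struck. §6 has no operative effect of its own apart from §2 and is therefore inoperative. With no severability clause, the stated default rule severs what cannot stand and enforces each remaining provision that can operate on its own. That leaves §1, §3, §4, §5, §7, and §8 in effect.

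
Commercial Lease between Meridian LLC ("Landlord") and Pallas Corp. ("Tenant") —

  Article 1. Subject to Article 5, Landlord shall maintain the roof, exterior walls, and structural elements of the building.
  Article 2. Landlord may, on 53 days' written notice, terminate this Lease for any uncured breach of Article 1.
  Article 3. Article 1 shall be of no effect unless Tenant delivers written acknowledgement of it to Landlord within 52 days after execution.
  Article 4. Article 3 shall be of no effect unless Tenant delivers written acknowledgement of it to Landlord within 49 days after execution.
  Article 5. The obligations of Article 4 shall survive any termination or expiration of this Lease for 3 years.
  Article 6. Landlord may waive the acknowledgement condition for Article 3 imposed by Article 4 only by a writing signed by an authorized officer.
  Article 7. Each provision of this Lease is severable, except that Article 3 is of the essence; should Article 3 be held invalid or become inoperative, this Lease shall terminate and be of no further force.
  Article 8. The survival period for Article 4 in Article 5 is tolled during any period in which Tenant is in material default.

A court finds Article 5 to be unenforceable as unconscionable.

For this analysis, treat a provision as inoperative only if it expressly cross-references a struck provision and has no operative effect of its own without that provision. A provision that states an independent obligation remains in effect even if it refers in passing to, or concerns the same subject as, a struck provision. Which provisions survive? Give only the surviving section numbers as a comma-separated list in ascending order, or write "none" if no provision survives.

Article 5 is struck. Article 8 operates only by reference to Article 5, so it falls with Article 5. Article 1 mentions Article 5 but its own obligation stands independently of Article 5, so Article 1 is not affected. Article 7 makes Article 3 an essential term, but Article 3 is unaffected, so the severability proviso in Article 7 preserves the remaining provisions. Article 1, Article 2, Article 3, Article 4, Article 6, and Article 7 remain in effect.

1, 2, 3, 4, 6, 7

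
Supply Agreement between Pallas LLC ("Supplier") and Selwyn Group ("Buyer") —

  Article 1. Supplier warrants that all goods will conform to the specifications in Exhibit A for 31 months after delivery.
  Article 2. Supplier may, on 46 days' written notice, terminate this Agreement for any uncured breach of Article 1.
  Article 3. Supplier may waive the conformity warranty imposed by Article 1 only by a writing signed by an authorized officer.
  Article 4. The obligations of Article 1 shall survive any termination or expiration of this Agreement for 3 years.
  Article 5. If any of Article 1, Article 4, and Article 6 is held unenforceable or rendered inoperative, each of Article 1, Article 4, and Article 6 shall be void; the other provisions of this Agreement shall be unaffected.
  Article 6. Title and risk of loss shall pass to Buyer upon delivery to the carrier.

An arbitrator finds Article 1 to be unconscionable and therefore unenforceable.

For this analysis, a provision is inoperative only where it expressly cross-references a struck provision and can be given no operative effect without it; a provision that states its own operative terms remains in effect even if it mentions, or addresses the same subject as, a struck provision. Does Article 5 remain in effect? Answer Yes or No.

Yes

Article 1 is struck. Article 2 operates only by reference to Article 1, so it falls with Article 1. Article 3 has no operative effect of its own apart from Article 1 and is therefore inoperative. Article 4 has no operative effect of its own apart from Article 1 and is therefore inoperative. Article 5 declares Article 1, Article 4, and Article 6 mutually dependent; since one of them has fallen, all of them are of no effect. That brings down Article 6 as well. The remainder continues in force under Article 5. Only Article 5 remains in effect. Article 5 is among the surviving provisions, so the answer is yes.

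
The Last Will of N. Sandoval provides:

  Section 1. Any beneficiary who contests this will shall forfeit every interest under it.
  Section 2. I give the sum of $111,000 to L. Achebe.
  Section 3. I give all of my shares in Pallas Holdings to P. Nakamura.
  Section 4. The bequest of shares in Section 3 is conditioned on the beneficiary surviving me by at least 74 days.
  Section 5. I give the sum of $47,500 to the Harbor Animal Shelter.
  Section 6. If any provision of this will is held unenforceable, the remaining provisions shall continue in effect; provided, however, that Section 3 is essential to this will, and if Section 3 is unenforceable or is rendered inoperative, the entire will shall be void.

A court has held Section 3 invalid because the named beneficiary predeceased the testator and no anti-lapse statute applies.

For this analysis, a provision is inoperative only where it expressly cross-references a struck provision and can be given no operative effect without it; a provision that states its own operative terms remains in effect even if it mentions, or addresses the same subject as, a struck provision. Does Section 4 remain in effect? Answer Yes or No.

No

Section 3 is struck. Section 4 operates only by reference to Section 3, so it falls with Section 3. Section 6 makes Section 3 an essential term, and Section 3 is the provision held invalid; under Section 6, the entire will is therefore void. No provision of the will survives. Section 4 is among the inoperative provisions, so the answer is no.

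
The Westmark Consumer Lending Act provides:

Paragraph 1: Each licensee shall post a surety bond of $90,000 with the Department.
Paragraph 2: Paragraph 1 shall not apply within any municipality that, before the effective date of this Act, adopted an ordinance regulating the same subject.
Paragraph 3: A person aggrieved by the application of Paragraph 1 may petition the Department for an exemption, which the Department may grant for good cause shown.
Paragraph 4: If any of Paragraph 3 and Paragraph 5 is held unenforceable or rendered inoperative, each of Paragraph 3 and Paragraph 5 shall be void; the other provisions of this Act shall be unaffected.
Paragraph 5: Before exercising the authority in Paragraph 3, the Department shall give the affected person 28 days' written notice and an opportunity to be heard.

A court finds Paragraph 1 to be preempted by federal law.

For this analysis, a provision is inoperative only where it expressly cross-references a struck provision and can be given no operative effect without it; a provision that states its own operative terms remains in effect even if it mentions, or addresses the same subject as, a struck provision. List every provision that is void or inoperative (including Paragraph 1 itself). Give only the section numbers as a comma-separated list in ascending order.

1, 2, 3, 5

Paragraph 1 is struck. Paragraph 2 operates only by reference to Paragraph 1, so it falls with Paragraph 1. Paragraph 3 operates only by reference to Paragraph 1, so it falls with Paragraph 1. Paragraph 5 operates only by reference to Paragraph 3, so it falls with Paragraph 3. Paragraph 4 declares Paragraph 3 and Paragraph 5 mutually dependent; since one of them has fallen, all of them are of no effect. The remainder continues in force under Paragraph 4. Only Paragraph 4 remains in effect.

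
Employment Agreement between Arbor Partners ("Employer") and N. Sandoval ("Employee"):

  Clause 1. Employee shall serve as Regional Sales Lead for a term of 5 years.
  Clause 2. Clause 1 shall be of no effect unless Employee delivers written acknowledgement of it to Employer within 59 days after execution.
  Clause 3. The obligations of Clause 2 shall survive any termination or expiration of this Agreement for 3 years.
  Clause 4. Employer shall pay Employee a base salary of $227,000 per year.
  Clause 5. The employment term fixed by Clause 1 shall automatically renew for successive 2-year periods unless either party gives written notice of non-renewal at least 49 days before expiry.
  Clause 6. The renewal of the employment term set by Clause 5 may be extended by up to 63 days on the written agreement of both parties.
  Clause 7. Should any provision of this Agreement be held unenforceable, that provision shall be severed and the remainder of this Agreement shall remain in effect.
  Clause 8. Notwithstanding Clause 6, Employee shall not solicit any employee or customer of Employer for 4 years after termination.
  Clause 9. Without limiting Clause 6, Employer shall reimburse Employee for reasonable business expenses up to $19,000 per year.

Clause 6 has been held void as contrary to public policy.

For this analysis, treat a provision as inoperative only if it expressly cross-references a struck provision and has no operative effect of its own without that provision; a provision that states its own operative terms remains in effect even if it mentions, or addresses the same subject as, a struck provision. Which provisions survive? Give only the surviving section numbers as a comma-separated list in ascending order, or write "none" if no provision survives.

Clause 6 is struck. Clause 9 mentions Clause 6 but its own obligation stands independently of Clause 6, so Clause 9 is not affected. Although Clause 8 refers to Clause 6, its operative terms do not depend on Clause 6, so it remains in effect. No other provision's operative terms depend on Clause 6. Under the severability clause in Clause 7, the remaining provisions continue in force. Clause 1, Clause 2, Clause 3, Clause 4, Clause 5, Clause 7, Clause 8, and Clause 9 remain in effect.

1, 2, 3, 4, 5, 7, 8, 9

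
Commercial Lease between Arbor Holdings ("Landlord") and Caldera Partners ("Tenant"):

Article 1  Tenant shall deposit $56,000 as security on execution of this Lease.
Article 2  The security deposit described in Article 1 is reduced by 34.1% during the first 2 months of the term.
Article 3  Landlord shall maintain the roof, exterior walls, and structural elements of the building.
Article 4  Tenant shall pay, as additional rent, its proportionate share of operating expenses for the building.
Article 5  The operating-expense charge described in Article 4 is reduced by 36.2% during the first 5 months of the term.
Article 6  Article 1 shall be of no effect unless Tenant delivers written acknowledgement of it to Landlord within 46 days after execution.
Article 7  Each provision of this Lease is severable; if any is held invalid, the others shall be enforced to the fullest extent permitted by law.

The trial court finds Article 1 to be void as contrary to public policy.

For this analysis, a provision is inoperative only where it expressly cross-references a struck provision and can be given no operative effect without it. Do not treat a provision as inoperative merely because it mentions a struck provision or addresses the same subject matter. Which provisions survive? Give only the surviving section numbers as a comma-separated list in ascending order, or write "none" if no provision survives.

Article 1 is struck. Article 2 does nothing except set the introductory reduction to the security deposit by reference to Article 1; with Article 1 gone it has no independent effect and is inoperative. Article 6 has no operative effect of its own apart from Article 1 and is therefore inoperative. Under the severability clause in Article 7, the remaining provisions continue in force. That leaves Article 3, Article 4, Article 5, and Article 7 in effect.

3, 4, 5, 7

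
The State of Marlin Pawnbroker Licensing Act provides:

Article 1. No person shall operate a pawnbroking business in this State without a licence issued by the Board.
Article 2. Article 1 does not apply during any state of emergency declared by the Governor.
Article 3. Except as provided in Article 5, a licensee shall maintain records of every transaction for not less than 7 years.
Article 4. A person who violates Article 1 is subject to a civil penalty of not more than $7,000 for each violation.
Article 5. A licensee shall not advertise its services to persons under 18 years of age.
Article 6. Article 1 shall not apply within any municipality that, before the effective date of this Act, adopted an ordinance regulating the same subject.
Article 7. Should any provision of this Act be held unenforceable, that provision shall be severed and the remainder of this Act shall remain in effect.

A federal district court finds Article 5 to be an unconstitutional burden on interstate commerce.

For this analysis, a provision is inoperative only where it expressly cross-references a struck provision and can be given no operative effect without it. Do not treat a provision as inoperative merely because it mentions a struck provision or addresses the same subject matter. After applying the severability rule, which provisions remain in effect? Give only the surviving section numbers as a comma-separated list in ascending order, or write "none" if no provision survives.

1, 2, 3, 4, 6, 7

Article 5 is struck. Article 3 mentions Article 5 but its own obligation stands independently of Article 5, so Article 3 is not affected. No other provision's operative terms depend on Article 5. Article 7 is a severability clause and preserves every provision that can still be given independent effect. The provisions still in force are Article 1, Article 2, Article 3, Article 4, Article 6, and Article 7.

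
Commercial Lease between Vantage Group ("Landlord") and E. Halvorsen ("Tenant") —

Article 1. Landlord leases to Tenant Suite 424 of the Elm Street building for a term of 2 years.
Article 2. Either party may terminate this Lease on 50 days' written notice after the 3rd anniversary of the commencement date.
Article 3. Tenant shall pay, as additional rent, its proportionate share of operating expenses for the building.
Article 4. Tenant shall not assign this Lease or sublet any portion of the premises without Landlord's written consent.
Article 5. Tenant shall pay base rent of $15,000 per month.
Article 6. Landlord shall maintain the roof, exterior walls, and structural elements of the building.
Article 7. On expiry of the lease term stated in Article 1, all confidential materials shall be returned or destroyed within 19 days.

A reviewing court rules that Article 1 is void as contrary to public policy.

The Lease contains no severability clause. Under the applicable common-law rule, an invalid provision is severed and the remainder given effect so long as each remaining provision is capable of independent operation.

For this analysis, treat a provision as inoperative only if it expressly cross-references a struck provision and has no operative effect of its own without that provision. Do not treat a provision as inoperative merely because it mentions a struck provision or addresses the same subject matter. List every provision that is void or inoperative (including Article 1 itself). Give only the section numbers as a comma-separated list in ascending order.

1, 7

Article 1 is struck. Article 7 merely fixes the return obligation tied to Article 1; with Article 1 gone it has nothing to operate on and falls away. With no severability clause, the stated default rule severs what cannot stand and enforces each remaining provision that can operate on its own. The provisions still in force are Article 2, Article 3, Article 4, Article 5, and Article 6.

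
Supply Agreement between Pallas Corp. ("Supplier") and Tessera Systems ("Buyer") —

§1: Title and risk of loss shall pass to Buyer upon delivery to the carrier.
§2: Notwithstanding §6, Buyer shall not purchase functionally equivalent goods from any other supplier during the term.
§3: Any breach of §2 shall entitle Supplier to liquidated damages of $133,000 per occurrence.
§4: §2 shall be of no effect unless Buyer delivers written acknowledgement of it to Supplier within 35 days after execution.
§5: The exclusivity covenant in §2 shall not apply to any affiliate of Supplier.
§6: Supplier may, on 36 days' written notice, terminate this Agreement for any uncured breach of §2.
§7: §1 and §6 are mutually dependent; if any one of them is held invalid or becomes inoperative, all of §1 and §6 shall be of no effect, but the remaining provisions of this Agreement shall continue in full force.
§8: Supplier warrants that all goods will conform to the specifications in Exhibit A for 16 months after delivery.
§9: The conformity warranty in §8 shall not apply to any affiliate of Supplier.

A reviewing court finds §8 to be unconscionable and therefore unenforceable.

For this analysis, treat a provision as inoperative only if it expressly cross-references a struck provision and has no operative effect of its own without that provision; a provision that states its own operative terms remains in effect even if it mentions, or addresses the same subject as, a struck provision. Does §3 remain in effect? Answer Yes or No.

Yes

§8 is struck. §9 has no operative effect of its own apart from §8 and is therefore inoperative. §7 ties §1 and §6 together, but none of those is affected here; the remaining provisions continue in force under §7. The provisions still in force are §1, §2, §3, §4, §5, §6, and §7. §3 is among the surviving provisions, so the answer is yes.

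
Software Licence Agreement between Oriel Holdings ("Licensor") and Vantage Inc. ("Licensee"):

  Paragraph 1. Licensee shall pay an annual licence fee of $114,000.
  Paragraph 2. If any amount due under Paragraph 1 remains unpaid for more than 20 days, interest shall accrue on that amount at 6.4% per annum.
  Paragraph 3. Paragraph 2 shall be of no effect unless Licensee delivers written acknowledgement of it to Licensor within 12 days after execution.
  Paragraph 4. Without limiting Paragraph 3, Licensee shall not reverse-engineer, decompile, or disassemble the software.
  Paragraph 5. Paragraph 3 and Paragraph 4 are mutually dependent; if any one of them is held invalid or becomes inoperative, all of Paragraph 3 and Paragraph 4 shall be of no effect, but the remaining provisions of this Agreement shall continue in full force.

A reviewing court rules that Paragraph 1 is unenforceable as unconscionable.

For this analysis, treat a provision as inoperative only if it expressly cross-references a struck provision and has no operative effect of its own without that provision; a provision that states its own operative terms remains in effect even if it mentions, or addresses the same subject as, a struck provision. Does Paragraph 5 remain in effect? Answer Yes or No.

Yes

Paragraph 1 is struck. The whole of Paragraph 2 is the default interest on the licence fee, defined by reference to Paragraph 1, so Paragraph 2 cannot stand once Paragraph 1 is removed. Paragraph 3 merely fixes the acknowledgement condition for Paragraph 2; with Paragraph 2 gone it has nothing to operate on and falls away. Paragraph 5 declares Paragraph 3 and Paragraph 4 mutually dependent; since one of them has fallen, all of them are of no effect. That brings down Paragraph 4 as well. The remainder continues in force under Paragraph 5. Only Paragraph 5 remains in effect. Paragraph 5 is among the surviving provisions, so the answer is yes.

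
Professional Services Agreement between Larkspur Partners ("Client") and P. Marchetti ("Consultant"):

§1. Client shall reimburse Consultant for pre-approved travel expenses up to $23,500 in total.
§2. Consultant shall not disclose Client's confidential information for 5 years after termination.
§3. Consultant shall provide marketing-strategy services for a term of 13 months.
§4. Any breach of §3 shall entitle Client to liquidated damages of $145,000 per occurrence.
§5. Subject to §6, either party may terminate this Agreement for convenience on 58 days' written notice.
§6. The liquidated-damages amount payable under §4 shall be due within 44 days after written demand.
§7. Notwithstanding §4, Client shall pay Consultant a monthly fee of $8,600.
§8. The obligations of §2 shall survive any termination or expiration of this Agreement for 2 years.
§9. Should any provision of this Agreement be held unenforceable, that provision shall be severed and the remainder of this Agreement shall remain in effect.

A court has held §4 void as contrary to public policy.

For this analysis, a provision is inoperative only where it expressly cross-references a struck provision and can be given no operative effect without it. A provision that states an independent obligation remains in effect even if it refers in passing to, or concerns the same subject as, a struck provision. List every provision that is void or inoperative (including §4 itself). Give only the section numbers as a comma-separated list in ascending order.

4, 6

§4 is struck. §6 has no operative effect of its own apart from §4 and is therefore inoperative. Although §7 refers to §4, its operative terms do not depend on §4, so it remains in effect. Although §5 refers to §6, its operative terms do not depend on §6, so it remains in effect. §9 is a severability clause and preserves every provision that can still be given independent effect. The provisions still in force are §1, §2, §3, §5, §7, §8, and §9.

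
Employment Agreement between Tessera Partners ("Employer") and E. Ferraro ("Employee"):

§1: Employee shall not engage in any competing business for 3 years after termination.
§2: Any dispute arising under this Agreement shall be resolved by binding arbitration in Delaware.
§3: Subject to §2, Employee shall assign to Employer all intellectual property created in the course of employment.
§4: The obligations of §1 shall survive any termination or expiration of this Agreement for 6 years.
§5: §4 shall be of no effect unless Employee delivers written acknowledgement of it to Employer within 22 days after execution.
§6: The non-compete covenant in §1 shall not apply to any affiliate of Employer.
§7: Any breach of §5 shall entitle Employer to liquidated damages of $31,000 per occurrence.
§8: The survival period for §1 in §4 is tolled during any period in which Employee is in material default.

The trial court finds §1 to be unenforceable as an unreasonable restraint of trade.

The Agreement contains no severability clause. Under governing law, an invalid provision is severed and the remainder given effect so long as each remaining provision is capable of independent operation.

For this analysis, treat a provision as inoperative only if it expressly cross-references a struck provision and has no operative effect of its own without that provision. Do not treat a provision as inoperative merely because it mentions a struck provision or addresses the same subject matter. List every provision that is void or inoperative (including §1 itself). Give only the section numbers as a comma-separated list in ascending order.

1, 4, 5, 6, 7, 8

§1 is struck. §4 operates only by reference to §1, so it falls with §1. The whole of §6 is the carve-out from the non-compete covenant, defined by reference to §1, so §6 cannot stand once §1 is removed. §5 merely fixes the acknowledgement condition for §4; with §4 gone it has nothing to operate on and falls away. The whole of §8 is the tolling of the survival period for §1, defined by reference to §4, so §8 cannot stand once §4 is removed. §7 operates only by reference to §5, so it falls with §5. With no severability clause, the stated default rule severs what cannot stand and enforces each remaining provision that can operate on its own. §2 and §3 remain in effect.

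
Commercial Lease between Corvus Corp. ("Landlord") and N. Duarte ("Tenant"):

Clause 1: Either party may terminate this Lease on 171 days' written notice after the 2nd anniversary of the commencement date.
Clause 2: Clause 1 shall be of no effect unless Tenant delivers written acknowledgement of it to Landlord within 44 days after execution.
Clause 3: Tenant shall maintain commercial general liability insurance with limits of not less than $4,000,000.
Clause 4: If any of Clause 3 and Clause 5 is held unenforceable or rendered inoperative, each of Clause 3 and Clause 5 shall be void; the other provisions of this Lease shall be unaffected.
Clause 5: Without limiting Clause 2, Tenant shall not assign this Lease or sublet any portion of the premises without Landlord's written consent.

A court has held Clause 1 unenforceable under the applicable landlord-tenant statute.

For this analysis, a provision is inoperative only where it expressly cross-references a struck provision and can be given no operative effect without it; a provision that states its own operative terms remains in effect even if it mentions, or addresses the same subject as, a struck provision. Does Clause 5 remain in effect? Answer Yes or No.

Yes

Clause 1 is struck. Clause 2 merely fixes the acknowledgement condition for Clause 1; with Clause 1 gone it has nothing to operate on and falls away. Although Clause 5 refers to Clause 2, its operative terms do not depend on Clause 2, so it remains in effect. Clause 4 ties Clause 3 and Clause 5 together, but none of those is affected here; the remaining provisions continue in force under Clause 4. Clause 3, Clause 4, and Clause 5 remain in effect. Clause 5 is among the surviving provisions, so the answer is yes.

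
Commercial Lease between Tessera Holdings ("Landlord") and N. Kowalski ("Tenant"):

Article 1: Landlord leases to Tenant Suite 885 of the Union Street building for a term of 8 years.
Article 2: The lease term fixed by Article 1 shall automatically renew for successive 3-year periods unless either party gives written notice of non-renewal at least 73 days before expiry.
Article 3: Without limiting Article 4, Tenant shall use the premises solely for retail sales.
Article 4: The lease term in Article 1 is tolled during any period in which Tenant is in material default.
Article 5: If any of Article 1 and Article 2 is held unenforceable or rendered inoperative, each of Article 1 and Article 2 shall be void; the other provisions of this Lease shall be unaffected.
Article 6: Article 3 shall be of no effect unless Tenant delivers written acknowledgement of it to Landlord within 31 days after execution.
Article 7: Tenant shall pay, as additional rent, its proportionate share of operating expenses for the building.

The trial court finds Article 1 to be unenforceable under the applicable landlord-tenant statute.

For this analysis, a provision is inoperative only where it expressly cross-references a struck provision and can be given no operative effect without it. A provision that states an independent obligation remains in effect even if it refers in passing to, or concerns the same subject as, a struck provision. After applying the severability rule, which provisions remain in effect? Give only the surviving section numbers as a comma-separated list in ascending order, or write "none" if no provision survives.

Article 1 is struck. Article 2 has no operative effect of its own apart from Article 1 and is therefore inoperative. Article 4 has no operative effect of its own apart from Article 1 and is therefore inoperative. Although Article 3 refers to Article 4, its operative terms do not depend on Article 4, so it remains in effect. Article 5 declares Article 1 and Article 2 mutually dependent; since one of them has fallen, all of them are of no effect. The remainder continues in force under Article 5. That leaves Article 3, Article 5, Article 6, and Article 7 in effect.

3, 5, 6, 7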